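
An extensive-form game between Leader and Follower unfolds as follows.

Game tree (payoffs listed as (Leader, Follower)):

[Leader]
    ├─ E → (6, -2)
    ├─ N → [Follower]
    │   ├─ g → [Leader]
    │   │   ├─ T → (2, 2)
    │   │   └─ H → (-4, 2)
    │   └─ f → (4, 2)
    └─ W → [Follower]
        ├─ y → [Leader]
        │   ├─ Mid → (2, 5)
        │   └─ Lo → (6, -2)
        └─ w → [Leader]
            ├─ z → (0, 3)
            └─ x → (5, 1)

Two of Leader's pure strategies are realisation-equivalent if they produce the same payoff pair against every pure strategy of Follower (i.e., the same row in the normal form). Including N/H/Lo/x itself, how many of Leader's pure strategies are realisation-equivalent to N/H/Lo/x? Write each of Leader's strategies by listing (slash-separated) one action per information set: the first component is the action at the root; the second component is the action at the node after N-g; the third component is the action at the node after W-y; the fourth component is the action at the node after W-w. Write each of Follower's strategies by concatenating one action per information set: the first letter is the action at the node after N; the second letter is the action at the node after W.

Row for N/H/Lo/x (columns gy, gw, fy, fw): (-4,2) (-4,2) (4,2) (4,2).
Under N/H/Lo/x, Leader's choice at the node after W-y and at the node after W-w can never be reached regardless of what Follower does, so varying those choices leaves every outcome unchanged.
Holding the reachable choices fixed and varying the unreachable ones freely already gives 2 × 2 = 4 equivalent strategies.
No other strategy reproduces this row, so those 4 are the full class: N/H/Mid/z, N/H/Mid/x, N/H/Lo/z, N/H/Lo/x.

4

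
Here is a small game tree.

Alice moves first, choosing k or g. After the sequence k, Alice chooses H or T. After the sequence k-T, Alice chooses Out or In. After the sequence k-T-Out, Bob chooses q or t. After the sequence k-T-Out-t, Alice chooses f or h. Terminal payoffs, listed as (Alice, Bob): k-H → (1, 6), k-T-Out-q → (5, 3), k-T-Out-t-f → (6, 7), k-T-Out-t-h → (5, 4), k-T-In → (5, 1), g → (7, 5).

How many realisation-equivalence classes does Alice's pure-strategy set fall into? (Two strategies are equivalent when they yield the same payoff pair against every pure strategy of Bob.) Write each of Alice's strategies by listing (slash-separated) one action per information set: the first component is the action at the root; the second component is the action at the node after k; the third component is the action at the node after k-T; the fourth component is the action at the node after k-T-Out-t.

5

Alice has 16 pure strategies: k/H/Out/f, k/H/Out/h, k/H/In/f, k/H/In/h, k/T/Out/f, k/T/Out/h, k/T/In/f, k/T/In/h, g/H/Out/f, g/H/Out/h, g/H/In/f, g/H/In/h, g/T/Out/f, g/T/Out/h, g/T/In/f, g/T/In/h. Columns: q, t.
{k/H/Out/f, k/H/Out/h, k/H/In/f, k/H/In/h} → row (1,6) (1,6)
{k/T/Out/f} → row (5,3) (6,7)
{k/T/Out/h} → row (5,3) (5,4)
{k/T/In/f, k/T/In/h} → row (5,1) (5,1)
{g/H/Out/f, g/H/Out/h, g/H/In/f, g/H/In/h, g/T/Out/f, g/T/Out/h, g/T/In/f, g/T/In/h} → row (7,5) (7,5)
That's 5 distinct rows out of 16 strategies.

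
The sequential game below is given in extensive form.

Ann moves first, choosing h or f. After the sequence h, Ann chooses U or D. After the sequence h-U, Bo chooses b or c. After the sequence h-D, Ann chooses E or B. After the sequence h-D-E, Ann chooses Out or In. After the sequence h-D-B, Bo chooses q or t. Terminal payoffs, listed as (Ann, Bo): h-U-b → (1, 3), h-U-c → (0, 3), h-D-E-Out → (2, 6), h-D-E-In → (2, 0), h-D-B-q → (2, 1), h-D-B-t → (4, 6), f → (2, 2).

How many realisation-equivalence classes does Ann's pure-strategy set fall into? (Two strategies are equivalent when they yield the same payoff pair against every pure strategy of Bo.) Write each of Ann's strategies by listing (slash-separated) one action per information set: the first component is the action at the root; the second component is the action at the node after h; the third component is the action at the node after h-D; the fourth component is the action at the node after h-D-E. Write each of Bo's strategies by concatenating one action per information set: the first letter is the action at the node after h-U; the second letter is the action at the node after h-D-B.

Ann has 16 pure strategies: h/U/E/Out, h/U/E/In, h/U/B/Out, h/U/B/In, h/D/E/Out, h/D/E/In, h/D/B/Out, h/D/B/In, f/U/E/Out, f/U/E/In, f/U/B/Out, f/U/B/In, f/D/E/Out, f/D/E/In, f/D/B/Out, f/D/B/In. Columns: bq, bt, cq, ct.
{h/U/E/Out, h/U/E/In, h/U/B/Out, h/U/B/In} → row (1,3) (1,3) (0,3) (0,3)
{h/D/E/Out} → row (2,6) (2,6) (2,6) (2,6)
{h/D/E/In} → row (2,0) (2,0) (2,0) (2,0)
{h/D/B/Out, h/D/B/In} → row (2,1) (4,6) (2,1) (4,6)
{f/U/E/Out, f/U/E/In, f/U/B/Out, f/U/B/In, f/D/E/Out, f/D/E/In, f/D/B/Out, f/D/B/In} → row (2,2) (2,2) (2,2) (2,2)
That's 5 distinct rows out of 16 strategies.

5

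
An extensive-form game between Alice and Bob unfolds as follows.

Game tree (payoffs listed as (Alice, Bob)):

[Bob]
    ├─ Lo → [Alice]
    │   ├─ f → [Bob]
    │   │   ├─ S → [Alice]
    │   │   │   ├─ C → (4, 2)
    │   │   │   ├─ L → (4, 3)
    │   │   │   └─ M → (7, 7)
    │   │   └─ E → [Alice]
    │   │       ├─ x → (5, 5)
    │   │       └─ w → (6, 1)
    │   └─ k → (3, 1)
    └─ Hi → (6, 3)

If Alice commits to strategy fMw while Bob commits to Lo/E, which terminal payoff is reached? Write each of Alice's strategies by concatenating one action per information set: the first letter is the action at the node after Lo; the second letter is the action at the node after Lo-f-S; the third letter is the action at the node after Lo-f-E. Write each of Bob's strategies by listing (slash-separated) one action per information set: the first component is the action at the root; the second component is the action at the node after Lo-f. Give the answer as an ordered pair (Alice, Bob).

Trace the play path from the root:
  Bob plays Lo
  Alice plays f at [Lo]
  Bob plays E at [Lo-f]
  Alice plays w at [Lo-f-E]
→ terminal payoff (6, 1).
(Alice's choice at the node after Lo-f-S is never reached on this path, so it doesn't affect the outcome.)

(6, 1)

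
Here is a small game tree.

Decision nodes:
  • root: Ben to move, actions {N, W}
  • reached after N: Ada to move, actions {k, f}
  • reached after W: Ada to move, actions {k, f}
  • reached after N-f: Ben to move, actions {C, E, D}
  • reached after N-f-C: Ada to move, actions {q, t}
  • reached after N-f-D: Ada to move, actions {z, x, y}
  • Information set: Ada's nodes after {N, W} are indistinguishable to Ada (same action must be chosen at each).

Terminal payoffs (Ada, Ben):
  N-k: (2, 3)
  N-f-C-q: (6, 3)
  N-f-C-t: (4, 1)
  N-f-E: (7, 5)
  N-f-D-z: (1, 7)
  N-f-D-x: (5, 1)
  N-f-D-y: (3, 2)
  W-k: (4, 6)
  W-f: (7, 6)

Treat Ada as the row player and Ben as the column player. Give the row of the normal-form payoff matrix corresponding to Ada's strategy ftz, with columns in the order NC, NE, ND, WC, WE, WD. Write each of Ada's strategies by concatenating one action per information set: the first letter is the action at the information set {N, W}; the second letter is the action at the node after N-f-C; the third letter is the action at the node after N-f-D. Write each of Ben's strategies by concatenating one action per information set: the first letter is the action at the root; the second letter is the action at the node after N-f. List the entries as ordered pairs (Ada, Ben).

vs NC: Ben plays N → Ada plays f at [N] → Ben plays C at [N-f] → Ada plays t at [N-f-C] → (4, 1)
vs NE: Ben plays N → Ada plays f at [N] → Ben plays E at [N-f] → (7, 5)
vs ND: Ben plays N → Ada plays f at [N] → Ben plays D at [N-f] → Ada plays z at [N-f-D] → (1, 7)
vs WC: Ben plays W → Ada plays f at [W] → (7, 6)
vs WE: Ben plays W → Ada plays f at [W] → (7, 6)
vs WD: Ben plays W → Ada plays f at [W] → (7, 6)

(4,1) (7,5) (1,7) (7,6) (7,6) (7,6)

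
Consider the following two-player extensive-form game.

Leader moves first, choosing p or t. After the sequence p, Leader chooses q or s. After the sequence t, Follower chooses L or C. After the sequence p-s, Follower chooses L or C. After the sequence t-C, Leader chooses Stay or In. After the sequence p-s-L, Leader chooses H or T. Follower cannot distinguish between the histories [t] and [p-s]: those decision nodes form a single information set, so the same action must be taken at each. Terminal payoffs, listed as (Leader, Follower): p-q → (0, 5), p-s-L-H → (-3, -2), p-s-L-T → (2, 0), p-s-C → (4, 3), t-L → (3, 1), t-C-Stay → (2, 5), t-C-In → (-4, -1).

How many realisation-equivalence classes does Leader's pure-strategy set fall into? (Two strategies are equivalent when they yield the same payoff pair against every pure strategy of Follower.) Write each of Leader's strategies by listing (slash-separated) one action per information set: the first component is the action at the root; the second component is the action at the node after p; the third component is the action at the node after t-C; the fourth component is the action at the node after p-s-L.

Leader has 16 pure strategies: p/q/Stay/H, p/q/Stay/T, p/q/In/H, p/q/In/T, p/s/Stay/H, p/s/Stay/T, p/s/In/H, p/s/In/T, t/q/Stay/H, t/q/Stay/T, t/q/In/H, t/q/In/T, t/s/Stay/H, t/s/Stay/T, t/s/In/H, t/s/In/T. Columns: L, C.
{p/q/Stay/H, p/q/Stay/T, p/q/In/H, p/q/In/T} → row (0,5) (0,5)
{p/s/Stay/H, p/s/In/H} → row (-3,-2) (4,3)
{p/s/Stay/T, p/s/In/T} → row (2,0) (4,3)
{t/q/Stay/H, t/q/Stay/T, t/s/Stay/H, t/s/Stay/T} → row (3,1) (2,5)
{t/q/In/H, t/q/In/T, t/s/In/H, t/s/In/T} → row (3,1) (-4,-1)
That's 5 distinct rows out of 16 strategies.

5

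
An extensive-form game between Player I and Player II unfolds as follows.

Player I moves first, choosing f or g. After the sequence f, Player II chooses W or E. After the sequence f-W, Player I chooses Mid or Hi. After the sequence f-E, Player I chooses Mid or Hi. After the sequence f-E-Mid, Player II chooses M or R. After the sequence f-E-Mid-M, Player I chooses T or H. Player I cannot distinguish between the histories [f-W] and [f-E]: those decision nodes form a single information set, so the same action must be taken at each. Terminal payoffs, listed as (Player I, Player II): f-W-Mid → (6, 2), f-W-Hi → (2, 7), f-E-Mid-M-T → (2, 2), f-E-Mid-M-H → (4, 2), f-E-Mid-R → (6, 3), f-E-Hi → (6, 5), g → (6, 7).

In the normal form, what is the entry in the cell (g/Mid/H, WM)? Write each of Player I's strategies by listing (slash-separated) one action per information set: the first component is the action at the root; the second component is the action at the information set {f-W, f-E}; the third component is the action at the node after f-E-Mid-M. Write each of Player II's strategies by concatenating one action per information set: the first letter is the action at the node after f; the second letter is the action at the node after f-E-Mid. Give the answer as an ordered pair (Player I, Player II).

(6, 7)

Trace the play path from the root:
  Player I plays g
→ terminal payoff (6, 7).
(Player I's choice at the information set {f-W, f-E} is never reached on this path, so it doesn't affect the outcome.)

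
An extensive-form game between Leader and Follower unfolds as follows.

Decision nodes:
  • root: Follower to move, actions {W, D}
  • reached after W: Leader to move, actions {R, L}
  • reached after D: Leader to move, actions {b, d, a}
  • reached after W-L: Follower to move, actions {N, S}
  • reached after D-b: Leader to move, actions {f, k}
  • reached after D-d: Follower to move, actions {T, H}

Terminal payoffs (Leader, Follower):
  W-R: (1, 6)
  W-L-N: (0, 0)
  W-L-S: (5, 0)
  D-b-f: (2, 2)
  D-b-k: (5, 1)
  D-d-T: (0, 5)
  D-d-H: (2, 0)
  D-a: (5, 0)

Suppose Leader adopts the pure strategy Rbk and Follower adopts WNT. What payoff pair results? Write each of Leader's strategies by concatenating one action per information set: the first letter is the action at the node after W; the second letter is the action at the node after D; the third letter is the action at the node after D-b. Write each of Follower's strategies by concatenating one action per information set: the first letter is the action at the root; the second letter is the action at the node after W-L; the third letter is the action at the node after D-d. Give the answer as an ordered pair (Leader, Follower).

(1, 6)

Trace the play path from the root:
  Follower plays W
  Leader plays R at [W]
→ terminal payoff (1, 6).
(Leader's choice at the node after D is never reached on this path, so it doesn't affect the outcome.)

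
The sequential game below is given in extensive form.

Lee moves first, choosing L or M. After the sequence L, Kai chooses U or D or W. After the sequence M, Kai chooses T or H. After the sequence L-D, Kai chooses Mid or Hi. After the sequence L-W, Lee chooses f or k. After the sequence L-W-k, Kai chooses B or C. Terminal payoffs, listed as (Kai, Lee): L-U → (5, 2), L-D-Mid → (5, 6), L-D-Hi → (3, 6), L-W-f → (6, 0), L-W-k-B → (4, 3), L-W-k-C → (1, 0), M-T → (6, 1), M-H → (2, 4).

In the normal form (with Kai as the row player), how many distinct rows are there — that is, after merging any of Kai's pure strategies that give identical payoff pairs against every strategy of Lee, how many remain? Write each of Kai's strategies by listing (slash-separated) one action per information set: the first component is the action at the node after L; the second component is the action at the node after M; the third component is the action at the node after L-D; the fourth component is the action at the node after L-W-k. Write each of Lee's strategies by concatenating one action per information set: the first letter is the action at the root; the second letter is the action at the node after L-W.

10

Kai has 24 pure strategies: U/T/Mid/B, U/T/Mid/C, U/T/Hi/B, U/T/Hi/C, U/H/Mid/B, U/H/Mid/C, U/H/Hi/B, U/H/Hi/C, D/T/Mid/B, D/T/Mid/C, D/T/Hi/B, D/T/Hi/C, D/H/Mid/B, D/H/Mid/C, D/H/Hi/B, D/H/Hi/C, W/T/Mid/B, W/T/Mid/C, W/T/Hi/B, W/T/Hi/C, W/H/Mid/B, W/H/Mid/C, W/H/Hi/B, W/H/Hi/C. Columns: Lf, Lk, Mf, Mk.
{U/T/Mid/B, U/T/Mid/C, U/T/Hi/B, U/T/Hi/C} → row (5,2) (5,2) (6,1) (6,1)
{U/H/Mid/B, U/H/Mid/C, U/H/Hi/B, U/H/Hi/C} → row (5,2) (5,2) (2,4) (2,4)
{D/T/Mid/B, D/T/Mid/C} → row (5,6) (5,6) (6,1) (6,1)
{D/T/Hi/B, D/T/Hi/C} → row (3,6) (3,6) (6,1) (6,1)
{D/H/Mid/B, D/H/Mid/C} → row (5,6) (5,6) (2,4) (2,4)
{D/H/Hi/B, D/H/Hi/C} → row (3,6) (3,6) (2,4) (2,4)
{W/T/Mid/B, W/T/Hi/B} → row (6,0) (4,3) (6,1) (6,1)
{W/T/Mid/C, W/T/Hi/C} → row (6,0) (1,0) (6,1) (6,1)
{W/H/Mid/B, W/H/Hi/B} → row (6,0) (4,3) (2,4) (2,4)
{W/H/Mid/C, W/H/Hi/C} → row (6,0) (1,0) (2,4) (2,4)
That's 10 distinct rows out of 24 strategies.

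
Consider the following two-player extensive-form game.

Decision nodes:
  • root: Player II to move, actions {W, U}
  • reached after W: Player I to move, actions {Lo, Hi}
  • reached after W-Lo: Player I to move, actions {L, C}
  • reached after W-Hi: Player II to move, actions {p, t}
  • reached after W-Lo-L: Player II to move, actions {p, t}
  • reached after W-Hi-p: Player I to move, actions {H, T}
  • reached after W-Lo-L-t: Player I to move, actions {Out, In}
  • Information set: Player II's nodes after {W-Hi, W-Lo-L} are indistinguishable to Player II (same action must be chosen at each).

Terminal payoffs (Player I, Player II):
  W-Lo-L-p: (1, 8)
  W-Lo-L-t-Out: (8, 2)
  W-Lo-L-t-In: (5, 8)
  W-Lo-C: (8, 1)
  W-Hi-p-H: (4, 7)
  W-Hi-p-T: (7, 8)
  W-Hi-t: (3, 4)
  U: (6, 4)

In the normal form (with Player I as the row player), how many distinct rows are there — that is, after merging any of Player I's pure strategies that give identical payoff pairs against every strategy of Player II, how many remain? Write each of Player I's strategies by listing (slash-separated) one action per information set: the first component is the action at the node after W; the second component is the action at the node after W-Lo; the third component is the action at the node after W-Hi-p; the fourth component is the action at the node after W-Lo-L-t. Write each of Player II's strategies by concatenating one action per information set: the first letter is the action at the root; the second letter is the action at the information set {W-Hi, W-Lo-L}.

Player I has 16 pure strategies: Lo/L/H/Out, Lo/L/H/In, Lo/L/T/Out, Lo/L/T/In, Lo/C/H/Out, Lo/C/H/In, Lo/C/T/Out, Lo/C/T/In, Hi/L/H/Out, Hi/L/H/In, Hi/L/T/Out, Hi/L/T/In, Hi/C/H/Out, Hi/C/H/In, Hi/C/T/Out, Hi/C/T/In. Columns: Wp, Wt, Up, Ut.
{Lo/L/H/Out, Lo/L/T/Out} → row (1,8) (8,2) (6,4) (6,4)
{Lo/L/H/In, Lo/L/T/In} → row (1,8) (5,8) (6,4) (6,4)
{Lo/C/H/Out, Lo/C/H/In, Lo/C/T/Out, Lo/C/T/In} → row (8,1) (8,1) (6,4) (6,4)
{Hi/L/H/Out, Hi/L/H/In, Hi/C/H/Out, Hi/C/H/In} → row (4,7) (3,4) (6,4) (6,4)
{Hi/L/T/Out, Hi/L/T/In, Hi/C/T/Out, Hi/C/T/In} → row (7,8) (3,4) (6,4) (6,4)
That's 5 distinct rows out of 16 strategies.

5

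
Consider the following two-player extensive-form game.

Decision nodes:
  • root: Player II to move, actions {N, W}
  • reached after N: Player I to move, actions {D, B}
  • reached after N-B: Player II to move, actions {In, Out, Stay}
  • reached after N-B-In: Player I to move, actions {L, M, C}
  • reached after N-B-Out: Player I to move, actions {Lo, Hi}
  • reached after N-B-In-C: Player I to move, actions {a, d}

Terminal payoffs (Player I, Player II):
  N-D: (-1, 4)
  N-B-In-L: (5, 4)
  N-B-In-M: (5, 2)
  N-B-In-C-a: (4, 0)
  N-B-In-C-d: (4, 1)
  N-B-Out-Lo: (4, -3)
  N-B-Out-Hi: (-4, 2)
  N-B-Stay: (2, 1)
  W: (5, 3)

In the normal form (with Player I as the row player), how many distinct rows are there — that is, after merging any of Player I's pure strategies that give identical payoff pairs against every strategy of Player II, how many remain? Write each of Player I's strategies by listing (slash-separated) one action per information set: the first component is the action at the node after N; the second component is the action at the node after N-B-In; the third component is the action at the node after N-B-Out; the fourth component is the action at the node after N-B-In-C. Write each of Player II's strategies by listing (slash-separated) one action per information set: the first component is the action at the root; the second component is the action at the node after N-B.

Player I has 24 pure strategies: D/L/Lo/a, D/L/Lo/d, D/L/Hi/a, D/L/Hi/d, D/M/Lo/a, D/M/Lo/d, D/M/Hi/a, D/M/Hi/d, D/C/Lo/a, D/C/Lo/d, D/C/Hi/a, D/C/Hi/d, B/L/Lo/a, B/L/Lo/d, B/L/Hi/a, B/L/Hi/d, B/M/Lo/a, B/M/Lo/d, B/M/Hi/a, B/M/Hi/d, B/C/Lo/a, B/C/Lo/d, B/C/Hi/a, B/C/Hi/d. Columns: N/In, N/Out, N/Stay, W/In, W/Out, W/Stay.
{D/L/Lo/a, D/L/Lo/d, D/L/Hi/a, D/L/Hi/d, D/M/Lo/a, D/M/Lo/d, D/M/Hi/a, D/M/Hi/d, D/C/Lo/a, D/C/Lo/d, D/C/Hi/a, D/C/Hi/d} → row (-1,4) (-1,4) (-1,4) (5,3) (5,3) (5,3)
{B/L/Lo/a, B/L/Lo/d} → row (5,4) (4,-3) (2,1) (5,3) (5,3) (5,3)
{B/L/Hi/a, B/L/Hi/d} → row (5,4) (-4,2) (2,1) (5,3) (5,3) (5,3)
{B/M/Lo/a, B/M/Lo/d} → row (5,2) (4,-3) (2,1) (5,3) (5,3) (5,3)
{B/M/Hi/a, B/M/Hi/d} → row (5,2) (-4,2) (2,1) (5,3) (5,3) (5,3)
{B/C/Lo/a} → row (4,0) (4,-3) (2,1) (5,3) (5,3) (5,3)
{B/C/Lo/d} → row (4,1) (4,-3) (2,1) (5,3) (5,3) (5,3)
{B/C/Hi/a} → row (4,0) (-4,2) (2,1) (5,3) (5,3) (5,3)
{B/C/Hi/d} → row (4,1) (-4,2) (2,1) (5,3) (5,3) (5,3)
That's 9 distinct rows out of 24 strategies.

9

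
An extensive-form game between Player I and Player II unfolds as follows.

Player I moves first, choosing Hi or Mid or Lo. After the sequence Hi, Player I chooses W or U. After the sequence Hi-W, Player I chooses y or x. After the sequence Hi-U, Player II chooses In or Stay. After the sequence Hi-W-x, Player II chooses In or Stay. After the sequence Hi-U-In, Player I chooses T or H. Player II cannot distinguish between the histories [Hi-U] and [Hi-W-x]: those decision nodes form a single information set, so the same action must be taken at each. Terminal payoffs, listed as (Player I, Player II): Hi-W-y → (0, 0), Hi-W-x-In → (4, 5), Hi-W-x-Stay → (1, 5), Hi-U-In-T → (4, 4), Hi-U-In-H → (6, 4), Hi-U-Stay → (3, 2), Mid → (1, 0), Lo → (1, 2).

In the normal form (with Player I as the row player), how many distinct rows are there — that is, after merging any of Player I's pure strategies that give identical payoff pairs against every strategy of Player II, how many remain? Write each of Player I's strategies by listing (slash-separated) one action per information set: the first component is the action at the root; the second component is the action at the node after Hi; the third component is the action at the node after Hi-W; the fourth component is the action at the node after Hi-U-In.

Player I has 24 pure strategies: Hi/W/y/T, Hi/W/y/H, Hi/W/x/T, Hi/W/x/H, Hi/U/y/T, Hi/U/y/H, Hi/U/x/T, Hi/U/x/H, Mid/W/y/T, Mid/W/y/H, Mid/W/x/T, Mid/W/x/H, Mid/U/y/T, Mid/U/y/H, Mid/U/x/T, Mid/U/x/H, Lo/W/y/T, Lo/W/y/H, Lo/W/x/T, Lo/W/x/H, Lo/U/y/T, Lo/U/y/H, Lo/U/x/T, Lo/U/x/H. Columns: In, Stay.
{Hi/W/y/T, Hi/W/y/H} → row (0,0) (0,0)
{Hi/W/x/T, Hi/W/x/H} → row (4,5) (1,5)
{Hi/U/y/T, Hi/U/x/T} → row (4,4) (3,2)
{Hi/U/y/H, Hi/U/x/H} → row (6,4) (3,2)
{Mid/W/y/T, Mid/W/y/H, Mid/W/x/T, Mid/W/x/H, Mid/U/y/T, Mid/U/y/H, Mid/U/x/T, Mid/U/x/H} → row (1,0) (1,0)
{Lo/W/y/T, Lo/W/y/H, Lo/W/x/T, Lo/W/x/H, Lo/U/y/T, Lo/U/y/H, Lo/U/x/T, Lo/U/x/H} → row (1,2) (1,2)
That's 6 distinct rows out of 24 strategies.

6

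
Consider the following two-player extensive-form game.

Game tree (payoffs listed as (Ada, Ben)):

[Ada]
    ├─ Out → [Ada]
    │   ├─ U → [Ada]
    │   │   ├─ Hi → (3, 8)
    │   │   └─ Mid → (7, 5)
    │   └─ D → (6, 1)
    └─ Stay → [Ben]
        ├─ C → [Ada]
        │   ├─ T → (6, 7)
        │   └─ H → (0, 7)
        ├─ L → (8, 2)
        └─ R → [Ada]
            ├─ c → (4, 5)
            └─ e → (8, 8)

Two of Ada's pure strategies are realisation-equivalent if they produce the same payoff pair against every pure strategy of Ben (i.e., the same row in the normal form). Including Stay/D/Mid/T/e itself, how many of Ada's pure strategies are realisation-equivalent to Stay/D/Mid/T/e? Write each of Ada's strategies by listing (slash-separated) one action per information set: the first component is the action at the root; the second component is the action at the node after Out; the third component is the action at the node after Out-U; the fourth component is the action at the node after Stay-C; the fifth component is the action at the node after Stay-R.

4

Row for Stay/D/Mid/T/e (columns C, L, R): (6,7) (8,2) (8,8).
Under Stay/D/Mid/T/e, Ada's choice at the node after Out and at the node after Out-U can never be reached regardless of what Ben does, so varying those choices leaves every outcome unchanged.
Holding the reachable choices fixed and varying the unreachable ones freely already gives 2 × 2 = 4 equivalent strategies.
No other strategy reproduces this row, so those 4 are the full class: Stay/U/Hi/T/e, Stay/U/Mid/T/e, Stay/D/Hi/T/e, Stay/D/Mid/T/e.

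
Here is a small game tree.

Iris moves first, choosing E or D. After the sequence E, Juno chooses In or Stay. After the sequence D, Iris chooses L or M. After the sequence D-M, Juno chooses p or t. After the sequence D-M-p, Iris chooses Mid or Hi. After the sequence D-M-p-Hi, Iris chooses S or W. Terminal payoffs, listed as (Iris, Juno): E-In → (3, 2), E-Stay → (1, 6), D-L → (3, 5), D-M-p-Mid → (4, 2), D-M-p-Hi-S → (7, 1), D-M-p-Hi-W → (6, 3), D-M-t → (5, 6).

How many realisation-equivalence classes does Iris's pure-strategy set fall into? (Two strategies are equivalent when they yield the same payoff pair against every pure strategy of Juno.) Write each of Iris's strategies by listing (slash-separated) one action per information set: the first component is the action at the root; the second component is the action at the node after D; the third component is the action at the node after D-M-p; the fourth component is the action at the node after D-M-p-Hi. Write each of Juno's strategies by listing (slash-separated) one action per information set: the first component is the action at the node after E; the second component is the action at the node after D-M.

5

Iris has 16 pure strategies: E/L/Mid/S, E/L/Mid/W, E/L/Hi/S, E/L/Hi/W, E/M/Mid/S, E/M/Mid/W, E/M/Hi/S, E/M/Hi/W, D/L/Mid/S, D/L/Mid/W, D/L/Hi/S, D/L/Hi/W, D/M/Mid/S, D/M/Mid/W, D/M/Hi/S, D/M/Hi/W. Columns: In/p, In/t, Stay/p, Stay/t.
{E/L/Mid/S, E/L/Mid/W, E/L/Hi/S, E/L/Hi/W, E/M/Mid/S, E/M/Mid/W, E/M/Hi/S, E/M/Hi/W} → row (3,2) (3,2) (1,6) (1,6)
{D/L/Mid/S, D/L/Mid/W, D/L/Hi/S, D/L/Hi/W} → row (3,5) (3,5) (3,5) (3,5)
{D/M/Mid/S, D/M/Mid/W} → row (4,2) (5,6) (4,2) (5,6)
{D/M/Hi/S} → row (7,1) (5,6) (7,1) (5,6)
{D/M/Hi/W} → row (6,3) (5,6) (6,3) (5,6)
That's 5 distinct rows out of 16 strategies.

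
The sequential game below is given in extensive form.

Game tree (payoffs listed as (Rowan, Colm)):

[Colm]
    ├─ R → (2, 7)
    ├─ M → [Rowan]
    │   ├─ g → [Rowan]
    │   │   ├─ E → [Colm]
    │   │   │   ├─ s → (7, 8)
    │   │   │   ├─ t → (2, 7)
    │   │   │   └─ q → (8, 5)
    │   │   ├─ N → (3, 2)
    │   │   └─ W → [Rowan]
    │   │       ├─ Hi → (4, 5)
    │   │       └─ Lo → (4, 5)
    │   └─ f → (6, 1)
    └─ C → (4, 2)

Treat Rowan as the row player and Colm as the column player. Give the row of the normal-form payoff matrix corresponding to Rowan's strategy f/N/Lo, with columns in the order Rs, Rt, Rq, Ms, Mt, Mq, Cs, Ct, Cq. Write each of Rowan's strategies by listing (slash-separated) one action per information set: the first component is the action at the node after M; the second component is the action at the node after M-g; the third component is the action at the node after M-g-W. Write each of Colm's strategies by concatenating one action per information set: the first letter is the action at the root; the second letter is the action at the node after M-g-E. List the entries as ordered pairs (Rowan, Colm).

(2,7) (2,7) (2,7) (6,1) (6,1) (6,1) (4,2) (4,2) (4,2)

vs Rs: Colm plays R → (2, 7)
vs Rt: Colm plays R → (2, 7)
vs Rq: Colm plays R → (2, 7)
vs Ms: Colm plays M → Rowan plays f at [M] → (6, 1)
vs Mt: Colm plays M → Rowan plays f at [M] → (6, 1)
vs Mq: Colm plays M → Rowan plays f at [M] → (6, 1)
vs Cs: Colm plays C → (4, 2)
vs Ct: Colm plays C → (4, 2)
vs Cq: Colm plays C → (4, 2)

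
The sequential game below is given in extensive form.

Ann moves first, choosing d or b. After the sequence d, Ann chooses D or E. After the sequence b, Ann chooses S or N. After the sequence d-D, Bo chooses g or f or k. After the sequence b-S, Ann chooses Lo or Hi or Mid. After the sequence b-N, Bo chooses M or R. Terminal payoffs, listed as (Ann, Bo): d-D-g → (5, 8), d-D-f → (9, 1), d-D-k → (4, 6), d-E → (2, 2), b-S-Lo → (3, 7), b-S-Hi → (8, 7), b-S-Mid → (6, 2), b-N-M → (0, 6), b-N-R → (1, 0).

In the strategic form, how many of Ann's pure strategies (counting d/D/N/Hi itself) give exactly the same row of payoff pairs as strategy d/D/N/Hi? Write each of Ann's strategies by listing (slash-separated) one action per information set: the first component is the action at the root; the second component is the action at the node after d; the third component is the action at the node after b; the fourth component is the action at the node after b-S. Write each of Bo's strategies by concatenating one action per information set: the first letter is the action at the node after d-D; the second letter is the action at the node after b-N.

Row for d/D/N/Hi (columns gM, gR, fM, fR, kM, kR): (5,8) (5,8) (9,1) (9,1) (4,6) (4,6).
Under d/D/N/Hi, Ann's choice at the node after b and at the node after b-S can never be reached regardless of what Bo does, so varying those choices leaves every outcome unchanged.
Holding the reachable choices fixed and varying the unreachable ones freely already gives 2 × 3 = 6 equivalent strategies.
No other strategy reproduces this row, so those 6 are the full class: d/D/S/Lo, d/D/S/Hi, d/D/S/Mid, d/D/N/Lo, d/D/N/Hi, d/D/N/Mid.

6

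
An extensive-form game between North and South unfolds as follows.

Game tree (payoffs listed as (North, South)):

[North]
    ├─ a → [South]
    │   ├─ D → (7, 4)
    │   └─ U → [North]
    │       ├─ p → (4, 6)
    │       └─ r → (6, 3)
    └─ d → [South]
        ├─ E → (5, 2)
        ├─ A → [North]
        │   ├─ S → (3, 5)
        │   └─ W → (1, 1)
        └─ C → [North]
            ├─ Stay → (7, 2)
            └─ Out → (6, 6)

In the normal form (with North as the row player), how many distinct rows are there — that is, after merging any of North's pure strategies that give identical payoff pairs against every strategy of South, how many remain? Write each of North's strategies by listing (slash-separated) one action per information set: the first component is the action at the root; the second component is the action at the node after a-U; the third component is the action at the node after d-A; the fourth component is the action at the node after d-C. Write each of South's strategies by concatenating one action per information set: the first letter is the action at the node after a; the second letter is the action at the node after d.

North has 16 pure strategies: a/p/S/Stay, a/p/S/Out, a/p/W/Stay, a/p/W/Out, a/r/S/Stay, a/r/S/Out, a/r/W/Stay, a/r/W/Out, d/p/S/Stay, d/p/S/Out, d/p/W/Stay, d/p/W/Out, d/r/S/Stay, d/r/S/Out, d/r/W/Stay, d/r/W/Out. Columns: DE, DA, DC, UE, UA, UC.
{a/p/S/Stay, a/p/S/Out, a/p/W/Stay, a/p/W/Out} → row (7,4) (7,4) (7,4) (4,6) (4,6) (4,6)
{a/r/S/Stay, a/r/S/Out, a/r/W/Stay, a/r/W/Out} → row (7,4) (7,4) (7,4) (6,3) (6,3) (6,3)
{d/p/S/Stay, d/r/S/Stay} → row (5,2) (3,5) (7,2) (5,2) (3,5) (7,2)
{d/p/S/Out, d/r/S/Out} → row (5,2) (3,5) (6,6) (5,2) (3,5) (6,6)
{d/p/W/Stay, d/r/W/Stay} → row (5,2) (1,1) (7,2) (5,2) (1,1) (7,2)
{d/p/W/Out, d/r/W/Out} → row (5,2) (1,1) (6,6) (5,2) (1,1) (6,6)
That's 6 distinct rows out of 16 strategies.

6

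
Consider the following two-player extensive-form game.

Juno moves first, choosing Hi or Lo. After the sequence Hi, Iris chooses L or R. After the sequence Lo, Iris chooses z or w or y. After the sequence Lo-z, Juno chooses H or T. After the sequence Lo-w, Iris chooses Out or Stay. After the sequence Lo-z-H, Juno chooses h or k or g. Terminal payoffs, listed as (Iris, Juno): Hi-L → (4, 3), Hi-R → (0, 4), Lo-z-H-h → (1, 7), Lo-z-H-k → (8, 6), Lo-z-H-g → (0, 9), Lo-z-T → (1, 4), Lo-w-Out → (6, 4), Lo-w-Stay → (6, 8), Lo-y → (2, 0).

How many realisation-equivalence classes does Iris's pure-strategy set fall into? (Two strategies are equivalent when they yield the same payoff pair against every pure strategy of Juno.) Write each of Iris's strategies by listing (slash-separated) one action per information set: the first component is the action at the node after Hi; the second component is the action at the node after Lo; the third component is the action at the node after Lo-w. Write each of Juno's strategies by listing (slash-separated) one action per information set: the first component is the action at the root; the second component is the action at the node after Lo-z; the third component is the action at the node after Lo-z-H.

8

Iris has 12 pure strategies: L/z/Out, L/z/Stay, L/w/Out, L/w/Stay, L/y/Out, L/y/Stay, R/z/Out, R/z/Stay, R/w/Out, R/w/Stay, R/y/Out, R/y/Stay. Columns: Hi/H/h, Hi/H/k, Hi/H/g, Hi/T/h, Hi/T/k, Hi/T/g, Lo/H/h, Lo/H/k, Lo/H/g, Lo/T/h, Lo/T/k, Lo/T/g.
{L/z/Out, L/z/Stay} → row (4,3) (4,3) (4,3) (4,3) (4,3) (4,3) (1,7) (8,6) (0,9) (1,4) (1,4) (1,4)
{L/w/Out} → row (4,3) (4,3) (4,3) (4,3) (4,3) (4,3) (6,4) (6,4) (6,4) (6,4) (6,4) (6,4)
{L/w/Stay} → row (4,3) (4,3) (4,3) (4,3) (4,3) (4,3) (6,8) (6,8) (6,8) (6,8) (6,8) (6,8)
{L/y/Out, L/y/Stay} → row (4,3) (4,3) (4,3) (4,3) (4,3) (4,3) (2,0) (2,0) (2,0) (2,0) (2,0) (2,0)
{R/z/Out, R/z/Stay} → row (0,4) (0,4) (0,4) (0,4) (0,4) (0,4) (1,7) (8,6) (0,9) (1,4) (1,4) (1,4)
{R/w/Out} → row (0,4) (0,4) (0,4) (0,4) (0,4) (0,4) (6,4) (6,4) (6,4) (6,4) (6,4) (6,4)
{R/w/Stay} → row (0,4) (0,4) (0,4) (0,4) (0,4) (0,4) (6,8) (6,8) (6,8) (6,8) (6,8) (6,8)
{R/y/Out, R/y/Stay} → row (0,4) (0,4) (0,4) (0,4) (0,4) (0,4) (2,0) (2,0) (2,0) (2,0) (2,0) (2,0)
That's 8 distinct rows out of 12 strategies.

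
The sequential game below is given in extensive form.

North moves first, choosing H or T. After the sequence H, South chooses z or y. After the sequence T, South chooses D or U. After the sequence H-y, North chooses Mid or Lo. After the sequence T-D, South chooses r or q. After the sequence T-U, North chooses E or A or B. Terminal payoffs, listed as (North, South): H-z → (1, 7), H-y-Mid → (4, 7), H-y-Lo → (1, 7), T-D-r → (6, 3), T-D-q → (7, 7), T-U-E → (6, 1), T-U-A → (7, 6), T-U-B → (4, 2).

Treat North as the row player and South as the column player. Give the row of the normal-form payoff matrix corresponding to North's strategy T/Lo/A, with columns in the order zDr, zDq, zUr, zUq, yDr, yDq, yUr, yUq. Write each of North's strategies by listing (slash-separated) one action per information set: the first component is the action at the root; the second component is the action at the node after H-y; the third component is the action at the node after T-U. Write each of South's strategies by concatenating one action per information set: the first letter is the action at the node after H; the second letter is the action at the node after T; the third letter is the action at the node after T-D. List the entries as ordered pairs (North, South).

vs zDr: North plays T → South plays D at [T] → South plays r at [T-D] → (6, 3)
vs zDq: North plays T → South plays D at [T] → South plays q at [T-D] → (7, 7)
vs zUr: North plays T → South plays U at [T] → North plays A at [T-U] → (7, 6)
vs zUq: North plays T → South plays U at [T] → North plays A at [T-U] → (7, 6)
vs yDr: North plays T → South plays D at [T] → South plays r at [T-D] → (6, 3)
vs yDq: North plays T → South plays D at [T] → South plays q at [T-D] → (7, 7)
vs yUr: North plays T → South plays U at [T] → North plays A at [T-U] → (7, 6)
vs yUq: North plays T → South plays U at [T] → North plays A at [T-U] → (7, 6)

(6,3) (7,7) (7,6) (7,6) (6,3) (7,7) (7,6) (7,6)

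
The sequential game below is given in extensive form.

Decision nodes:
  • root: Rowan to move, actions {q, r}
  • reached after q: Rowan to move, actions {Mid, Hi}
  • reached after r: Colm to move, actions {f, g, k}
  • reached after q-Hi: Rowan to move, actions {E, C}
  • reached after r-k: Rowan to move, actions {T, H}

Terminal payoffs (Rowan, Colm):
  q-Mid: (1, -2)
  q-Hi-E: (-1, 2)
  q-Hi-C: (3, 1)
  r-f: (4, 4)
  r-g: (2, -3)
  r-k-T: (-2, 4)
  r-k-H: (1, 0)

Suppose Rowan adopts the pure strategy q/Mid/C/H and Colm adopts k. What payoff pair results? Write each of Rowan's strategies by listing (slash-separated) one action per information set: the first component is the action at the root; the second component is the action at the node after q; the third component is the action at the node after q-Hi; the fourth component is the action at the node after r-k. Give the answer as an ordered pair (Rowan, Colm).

(1, -2)

Trace the play path from the root:
  Rowan plays q
  Rowan plays Mid at [q]
→ terminal payoff (1, -2).
(Rowan's choice at the node after q-Hi is never reached on this path, so it doesn't affect the outcome.)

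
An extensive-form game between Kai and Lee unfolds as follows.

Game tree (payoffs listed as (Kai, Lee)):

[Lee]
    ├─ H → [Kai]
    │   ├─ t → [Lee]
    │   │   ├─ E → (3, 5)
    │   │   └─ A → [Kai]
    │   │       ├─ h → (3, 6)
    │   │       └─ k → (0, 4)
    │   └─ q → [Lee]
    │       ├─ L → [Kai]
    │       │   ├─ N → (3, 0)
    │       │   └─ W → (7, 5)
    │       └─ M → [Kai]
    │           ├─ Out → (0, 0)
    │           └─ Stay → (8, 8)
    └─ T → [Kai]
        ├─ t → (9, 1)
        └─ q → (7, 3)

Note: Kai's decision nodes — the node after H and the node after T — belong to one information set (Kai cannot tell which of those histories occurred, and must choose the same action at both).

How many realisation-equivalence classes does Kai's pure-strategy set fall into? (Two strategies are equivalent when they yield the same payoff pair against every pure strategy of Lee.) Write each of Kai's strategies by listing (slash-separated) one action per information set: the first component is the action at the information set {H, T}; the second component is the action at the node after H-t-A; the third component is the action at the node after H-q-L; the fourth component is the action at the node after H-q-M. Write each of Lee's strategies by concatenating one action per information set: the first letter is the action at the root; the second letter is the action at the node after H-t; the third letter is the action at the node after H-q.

6

Kai has 16 pure strategies: t/h/N/Out, t/h/N/Stay, t/h/W/Out, t/h/W/Stay, t/k/N/Out, t/k/N/Stay, t/k/W/Out, t/k/W/Stay, q/h/N/Out, q/h/N/Stay, q/h/W/Out, q/h/W/Stay, q/k/N/Out, q/k/N/Stay, q/k/W/Out, q/k/W/Stay. Columns: HEL, HEM, HAL, HAM, TEL, TEM, TAL, TAM.
{t/h/N/Out, t/h/N/Stay, t/h/W/Out, t/h/W/Stay} → row (3,5) (3,5) (3,6) (3,6) (9,1) (9,1) (9,1) (9,1)
{t/k/N/Out, t/k/N/Stay, t/k/W/Out, t/k/W/Stay} → row (3,5) (3,5) (0,4) (0,4) (9,1) (9,1) (9,1) (9,1)
{q/h/N/Out, q/k/N/Out} → row (3,0) (0,0) (3,0) (0,0) (7,3) (7,3) (7,3) (7,3)
{q/h/N/Stay, q/k/N/Stay} → row (3,0) (8,8) (3,0) (8,8) (7,3) (7,3) (7,3) (7,3)
{q/h/W/Out, q/k/W/Out} → row (7,5) (0,0) (7,5) (0,0) (7,3) (7,3) (7,3) (7,3)
{q/h/W/Stay, q/k/W/Stay} → row (7,5) (8,8) (7,5) (8,8) (7,3) (7,3) (7,3) (7,3)
That's 6 distinct rows out of 16 strategies.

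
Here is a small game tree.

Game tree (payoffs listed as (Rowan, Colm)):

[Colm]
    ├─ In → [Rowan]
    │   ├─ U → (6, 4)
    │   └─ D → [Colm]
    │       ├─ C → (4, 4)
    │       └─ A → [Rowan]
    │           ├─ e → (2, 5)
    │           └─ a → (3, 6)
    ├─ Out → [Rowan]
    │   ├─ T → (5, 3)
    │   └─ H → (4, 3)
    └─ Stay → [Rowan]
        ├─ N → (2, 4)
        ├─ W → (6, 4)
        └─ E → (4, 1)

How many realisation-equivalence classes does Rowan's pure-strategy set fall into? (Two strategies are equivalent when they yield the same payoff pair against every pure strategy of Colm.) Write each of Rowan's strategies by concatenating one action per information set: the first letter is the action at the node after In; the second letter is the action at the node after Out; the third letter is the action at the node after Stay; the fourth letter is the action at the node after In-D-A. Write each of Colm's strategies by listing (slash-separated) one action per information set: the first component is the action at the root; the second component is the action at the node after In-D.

18

Rowan has 24 pure strategies: UTNe, UTNa, UTWe, UTWa, UTEe, UTEa, UHNe, UHNa, UHWe, UHWa, UHEe, UHEa, DTNe, DTNa, DTWe, DTWa, DTEe, DTEa, DHNe, DHNa, DHWe, DHWa, DHEe, DHEa. Columns: In/C, In/A, Out/C, Out/A, Stay/C, Stay/A.
{UTNe, UTNa} → row (6,4) (6,4) (5,3) (5,3) (2,4) (2,4)
{UTWe, UTWa} → row (6,4) (6,4) (5,3) (5,3) (6,4) (6,4)
{UTEe, UTEa} → row (6,4) (6,4) (5,3) (5,3) (4,1) (4,1)
{UHNe, UHNa} → row (6,4) (6,4) (4,3) (4,3) (2,4) (2,4)
{UHWe, UHWa} → row (6,4) (6,4) (4,3) (4,3) (6,4) (6,4)
{UHEe, UHEa} → row (6,4) (6,4) (4,3) (4,3) (4,1) (4,1)
{DTNe} → row (4,4) (2,5) (5,3) (5,3) (2,4) (2,4)
{DTNa} → row (4,4) (3,6) (5,3) (5,3) (2,4) (2,4)
{DTWe} → row (4,4) (2,5) (5,3) (5,3) (6,4) (6,4)
{DTWa} → row (4,4) (3,6) (5,3) (5,3) (6,4) (6,4)
{DTEe} → row (4,4) (2,5) (5,3) (5,3) (4,1) (4,1)
{DTEa} → row (4,4) (3,6) (5,3) (5,3) (4,1) (4,1)
{DHNe} → row (4,4) (2,5) (4,3) (4,3) (2,4) (2,4)
{DHNa} → row (4,4) (3,6) (4,3) (4,3) (2,4) (2,4)
{DHWe} → row (4,4) (2,5) (4,3) (4,3) (6,4) (6,4)
{DHWa} → row (4,4) (3,6) (4,3) (4,3) (6,4) (6,4)
{DHEe} → row (4,4) (2,5) (4,3) (4,3) (4,1) (4,1)
{DHEa} → row (4,4) (3,6) (4,3) (4,3) (4,1) (4,1)
That's 18 distinct rows out of 24 strategies.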